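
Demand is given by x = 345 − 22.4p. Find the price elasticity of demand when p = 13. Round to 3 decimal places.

-5.413

At p = 13, x = 53.8.
dx/dp = −22.4.
Point elasticity E = (dx/dp)·(p/x) = -22.4 × 13/53.8 ≈ -5.413.
|E| > 1, so demand is elastic at this price.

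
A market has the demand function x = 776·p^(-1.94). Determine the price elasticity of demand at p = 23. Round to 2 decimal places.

For a Cobb–Douglas (constant-elasticity) form x = A·p^α·…, the elasticity with respect to p equals the exponent α at every point.
Here the exponent on p is -1.94, so the price elasticity of demand is -1.94.

-1.94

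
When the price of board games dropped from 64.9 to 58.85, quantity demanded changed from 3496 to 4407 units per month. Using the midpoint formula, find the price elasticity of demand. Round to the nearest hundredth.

-2.36

%Δq = (4407 − 3496)/[(3496 + 4407)/2] = 911/3951.5 ≈ 0.2305.
%ΔP = (58.85 − 64.9)/[(64.9 + 58.85)/2] = -6.05/61.875 ≈ -0.0978.
Arc elasticity E = %Δq/%ΔP ≈ 0.2305/-0.0978 ≈ -2.36.
|E| > 1: demand is elastic over this range.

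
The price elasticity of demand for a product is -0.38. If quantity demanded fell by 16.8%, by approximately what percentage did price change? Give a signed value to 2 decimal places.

44.21

%ΔQ ≈ E × %ΔP ⇒ %ΔP = %ΔQ / E = (-16.8%)/(-0.38) ≈ 44.21%.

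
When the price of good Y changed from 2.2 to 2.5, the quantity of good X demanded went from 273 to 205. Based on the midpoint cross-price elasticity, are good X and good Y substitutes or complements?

complements

%ΔQ_x = (205 − 273)/[(273+205)/2] = -68/239 ≈ -0.2845.
%ΔP_y = (2.5 − 2.2)/[(2.2+2.5)/2] ≈ 0.1277.
E_xy = -0.2845/0.1277 ≈ -2.229.
E_xy < 0, so the goods are complements.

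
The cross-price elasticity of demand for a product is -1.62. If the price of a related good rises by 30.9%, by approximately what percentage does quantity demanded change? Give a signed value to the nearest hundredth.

-50.06

%ΔQ ≈ E × %ΔP_y = (-1.62) × (30.9%) ≈ -50.06%.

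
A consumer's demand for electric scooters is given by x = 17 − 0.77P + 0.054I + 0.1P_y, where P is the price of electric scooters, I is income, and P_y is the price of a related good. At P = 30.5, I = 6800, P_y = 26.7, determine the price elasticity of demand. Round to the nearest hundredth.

-0.06

Substituting, x = 17 − 0.77(30.5) + 0.054(6800) + 0.1(26.7) = 17 − 23.485 + 367.2 + 2.67 = 363.385.
∂x/∂P = −0.77, so E_p = (−0.77)·(30.5/363.385) ≈ -0.06.
|E_p| < 1: demand is inelastic.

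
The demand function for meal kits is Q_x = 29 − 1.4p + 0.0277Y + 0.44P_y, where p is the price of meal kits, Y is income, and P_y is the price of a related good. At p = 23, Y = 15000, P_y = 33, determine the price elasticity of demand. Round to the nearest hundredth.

Q_x = 29 − 1.4(23) + 0.0277(15000) + 0.44(33) = 29 − 32.2 + 415.5 + 14.52 = 426.82.
∂Q_x/∂p = −1.4, so E_p = (−1.4)·(23/426.82) ≈ -0.08.
|E_p| < 1: demand is inelastic.

-0.08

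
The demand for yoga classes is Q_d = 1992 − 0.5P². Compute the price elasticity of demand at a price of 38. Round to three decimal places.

-1.137

At P = 38, Q_d = 1270.
dQ_d/dP = −2·0.5·P = −38.
Point elasticity E = (dQ_d/dP)·(P/Q_d) = -38 × 38/1270 ≈ -1.137.
|E| > 1, so demand is elastic at this price.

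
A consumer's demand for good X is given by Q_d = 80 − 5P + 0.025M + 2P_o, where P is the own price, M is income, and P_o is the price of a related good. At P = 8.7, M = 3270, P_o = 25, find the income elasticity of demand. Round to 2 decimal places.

Evaluating quantity at (P, M, P_o) gives Q_d = 80 − 5(8.7) + 0.025(3270) + 2(25) = 80 − 43.5 + 81.75 + 50 = 168.25.
∂Q_d/∂M = +0.025, so E_I = 0.025·(3270/168.25) ≈ 0.49.
E_I ∈ (0,1): normal good (necessity).

0.49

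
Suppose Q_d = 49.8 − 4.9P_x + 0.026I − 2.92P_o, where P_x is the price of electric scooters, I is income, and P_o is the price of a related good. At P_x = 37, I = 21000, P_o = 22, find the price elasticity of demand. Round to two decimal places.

-0.52

Evaluating quantity at (P_x, I, P_o) gives Q_d = 49.8 − 4.9(37) + 0.026(21000) − 2.92(22) = 49.8 − 181.3 + 546 − 64.24 = 350.26.
∂Q_d/∂P_x = −4.9, so E_p = (−4.9)·(37/350.26) ≈ -0.52.
|E_p| < 1: demand is inelastic.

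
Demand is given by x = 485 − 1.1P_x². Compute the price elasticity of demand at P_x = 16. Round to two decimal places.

-2.77

At P_x = 16, x = 203.4.
dx/dP_x = −2·1.1·P_x = −35.2.
Point elasticity E = (dx/dP_x)·(P_x/x) = -35.2 × 16/203.4 ≈ -2.77.
|E| > 1, so demand is elastic at this price.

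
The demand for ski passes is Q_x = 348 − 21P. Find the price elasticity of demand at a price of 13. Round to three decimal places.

At P = 13, Q_x = 75.
dQ_x/dP = −21.
Point elasticity E = (dQ_x/dP)·(P/Q_x) = -21 × 13/75 ≈ -3.640.
|E| > 1, so demand is elastic at this price.

-3.640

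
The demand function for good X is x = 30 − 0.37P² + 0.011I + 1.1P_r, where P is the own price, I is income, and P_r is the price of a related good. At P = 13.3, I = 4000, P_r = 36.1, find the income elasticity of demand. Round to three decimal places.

x = 30 − 0.37(13.3)² + 0.011(4000) + 1.1(36.1) = 30 − 65.4493 + 44 + 39.71 = 48.2607.
∂x/∂I = +0.011, so E_I = 0.011·(4000/48.2607) ≈ 0.912.
E_I ∈ (0,1): normal good (necessity).

0.912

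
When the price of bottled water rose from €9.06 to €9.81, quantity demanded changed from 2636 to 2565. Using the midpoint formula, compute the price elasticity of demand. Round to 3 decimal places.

-0.343

%Δq = (2565 − 2636)/[(2636 + 2565)/2] = -71/2600.5 ≈ -0.0273.
%ΔP = (9.81 − 9.06)/[(9.06 + 9.81)/2] = 0.75/9.435 ≈ 0.0795.
Arc elasticity E = %Δq/%ΔP ≈ -0.0273/0.0795 ≈ -0.343.
|E| < 1: demand is inelastic over this range.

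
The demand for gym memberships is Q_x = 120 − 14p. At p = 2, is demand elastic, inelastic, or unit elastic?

At p = 2, Q_x = 92.
dQ_x/dp = −14.
Point elasticity E = (dQ_x/dp)·(p/Q_x) = -14 × 2/92 ≈ -0.304.
|E| ≈ 0.304 < 1, so demand is inelastic.

inelastic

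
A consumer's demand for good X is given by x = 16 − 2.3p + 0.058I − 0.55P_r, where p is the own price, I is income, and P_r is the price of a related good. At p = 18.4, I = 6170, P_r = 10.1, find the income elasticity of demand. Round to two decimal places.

1.10

x = 16 − 2.3(18.4) + 0.058(6170) − 0.55(10.1) = 16 − 42.32 + 357.86 − 5.555 = 325.985.
∂x/∂I = +0.058, so E_I = 0.058·(6170/325.985) ≈ 1.10.
E_I > 1: normal good (luxury).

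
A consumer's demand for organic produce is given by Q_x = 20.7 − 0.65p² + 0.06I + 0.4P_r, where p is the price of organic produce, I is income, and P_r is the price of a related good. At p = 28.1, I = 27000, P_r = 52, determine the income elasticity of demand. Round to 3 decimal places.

1.411

Substituting, Q_x = 20.7 − 0.65(28.1)² + 0.06(27000) + 0.4(52) = 20.7 − 513.2465 + 1620 + 20.8 = 1148.2535.
∂Q_x/∂I = +0.06, so E_I = 0.06·(27000/1148.2535) ≈ 1.411.
E_I > 1: normal good (luxury).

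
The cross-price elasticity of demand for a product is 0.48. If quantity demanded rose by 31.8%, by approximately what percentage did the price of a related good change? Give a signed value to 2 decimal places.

%ΔQ ≈ E × %ΔP_y ⇒ %ΔP_y = %ΔQ / E = (31.8%)/(0.48) = 66.25%.

66.25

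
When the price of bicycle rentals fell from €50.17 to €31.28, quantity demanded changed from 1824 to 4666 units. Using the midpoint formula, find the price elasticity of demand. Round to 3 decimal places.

-1.888

%Δq = (4666 − 1824)/[(1824 + 4666)/2] = 2842/3245 ≈ 0.8758.
%Δp = (31.28 − 50.17)/[(50.17 + 31.28)/2] = -18.89/40.725 ≈ -0.4638.
Arc elasticity E = %Δq/%Δp ≈ 0.8758/-0.4638 ≈ -1.888.
|E| > 1: demand is elastic over this range.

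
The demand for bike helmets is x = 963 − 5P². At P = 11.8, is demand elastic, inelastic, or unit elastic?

At P = 11.8, x = 266.8.
dx/dP = −2·5·P = −118.
Point elasticity E = (dx/dP)·(P/x) = -118 × 11.8/266.8 ≈ -5.219.
|E| ≈ 5.219 > 1, so demand is elastic.

elastic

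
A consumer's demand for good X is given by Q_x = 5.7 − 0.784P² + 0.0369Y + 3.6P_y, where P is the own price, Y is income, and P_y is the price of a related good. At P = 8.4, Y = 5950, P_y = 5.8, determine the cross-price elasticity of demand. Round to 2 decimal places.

0.11

Evaluating quantity at (P, Y, P_y) gives Q_x = 5.7 − 0.784(8.4)² + 0.0369(5950) + 3.6(5.8) = 5.7 − 55.319 + 219.555 + 20.88 = 190.816.
∂Q_x/∂P_y = +3.6, so E_xy = 3.6·(5.8/190.816) ≈ 0.11.
E_xy > 0: the goods are substitutes.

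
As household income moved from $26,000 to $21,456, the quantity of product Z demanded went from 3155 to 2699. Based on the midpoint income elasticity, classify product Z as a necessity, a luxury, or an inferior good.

necessity

%ΔQ = (2699 − 3155)/[(3155+2699)/2] = -456/2927 ≈ -0.1558.
%ΔI = (21,456 − 26,000)/[(26,000+21,456)/2] = -4544/23728 ≈ -0.1915.
E_I = %ΔQ/%ΔI ≈ 0.814.
E_I ∈ (0,1): normal good (necessity).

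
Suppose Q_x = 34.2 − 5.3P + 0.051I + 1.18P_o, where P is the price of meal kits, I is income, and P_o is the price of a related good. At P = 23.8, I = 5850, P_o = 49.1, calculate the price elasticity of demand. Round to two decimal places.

-0.48

Substituting, Q_x = 34.2 − 5.3(23.8) + 0.051(5850) + 1.18(49.1) = 34.2 − 126.14 + 298.35 + 57.938 = 264.348.
∂Q_x/∂P = −5.3, so E_p = (−5.3)·(23.8/264.348) ≈ -0.48.
|E_p| < 1: demand is inelastic.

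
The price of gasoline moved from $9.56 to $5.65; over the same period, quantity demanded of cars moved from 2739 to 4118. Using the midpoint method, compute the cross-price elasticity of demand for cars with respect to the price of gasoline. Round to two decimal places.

-0.78

%ΔQ_x = (4118 − 2739)/[(2739+4118)/2] = 1379/3428.5 ≈ 0.4022.
%ΔP_y = (5.65 − 9.56)/[(9.56+5.65)/2] ≈ -0.5141.
E_xy = 0.4022/-0.5141 ≈ -0.78.
E_xy < 0, so cars and gasoline are complements.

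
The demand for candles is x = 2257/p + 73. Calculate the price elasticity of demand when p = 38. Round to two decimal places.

At p = 38, x = 132.3947.
dx/dp = −2257/p² = −1.563.
Point elasticity E = (dx/dp)·(p/x) = -1.563 × 38/132.3947 ≈ -0.45.
|E| < 1, so demand is inelastic at this price.

-0.45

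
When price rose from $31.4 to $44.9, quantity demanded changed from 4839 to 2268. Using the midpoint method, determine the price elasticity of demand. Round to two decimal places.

-2.04

%Δq = (2268 − 4839)/[(4839 + 2268)/2] = -2571/3553.5 ≈ -0.7235.
%Δp = (44.9 − 31.4)/[(31.4 + 44.9)/2] = 13.5/38.15 ≈ 0.3539.
Arc elasticity E = %Δq/%Δp ≈ -0.7235/0.3539 ≈ -2.04.
|E| > 1: demand is elastic over this range.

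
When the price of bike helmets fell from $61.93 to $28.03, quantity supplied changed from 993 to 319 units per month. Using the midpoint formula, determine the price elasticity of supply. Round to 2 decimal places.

1.36

%ΔQ = (319 − 993)/[(993 + 319)/2] = -674/656 ≈ -1.0274.
%ΔP = (28.03 − 61.93)/[(61.93 + 28.03)/2] = -33.9/44.98 ≈ -0.7537.
Arc elasticity E = %ΔQ/%ΔP ≈ -1.0274/-0.7537 ≈ 1.36.
|E| > 1: supply is elastic over this range.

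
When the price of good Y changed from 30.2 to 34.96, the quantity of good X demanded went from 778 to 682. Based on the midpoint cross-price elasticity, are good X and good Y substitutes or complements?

%ΔQ_x = (682 − 778)/[(778+682)/2] = -96/730 ≈ -0.1315.
%ΔP_y = (34.96 − 30.2)/[(30.2+34.96)/2] ≈ 0.1461.
E_xy = -0.1315/0.1461 ≈ -0.900.
E_xy < 0, so the goods are complements.

complements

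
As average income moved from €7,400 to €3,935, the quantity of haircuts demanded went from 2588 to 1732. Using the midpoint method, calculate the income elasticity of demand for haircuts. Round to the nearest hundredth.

%ΔQ = (1732 − 2588)/[(2588+1732)/2] = -856/2160 ≈ -0.3963.
%ΔY = (3,935 − 7,400)/[(7,400+3,935)/2] = -3465/5667.5 ≈ -0.6114.
E_I = %ΔQ/%ΔY ≈ 0.65.
E_I ∈ (0,1): normal good (necessity).

0.65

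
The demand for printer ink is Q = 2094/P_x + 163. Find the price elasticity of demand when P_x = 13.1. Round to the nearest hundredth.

At P_x = 13.1, Q = 322.8473.
dQ/dP_x = −2094/P_x² = −12.2021.
Point elasticity E = (dQ/dP_x)·(P_x/Q) = -12.2021 × 13.1/322.8473 ≈ -0.50.
|E| < 1, so demand is inelastic at this price.

-0.50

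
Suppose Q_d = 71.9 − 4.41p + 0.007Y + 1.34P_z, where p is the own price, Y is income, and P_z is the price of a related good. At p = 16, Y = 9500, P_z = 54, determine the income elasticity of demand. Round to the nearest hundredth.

0.47

Substituting, Q_d = 71.9 − 4.41(16) + 0.007(9500) + 1.34(54) = 71.9 − 70.56 + 66.5 + 72.36 = 140.2.
∂Q_d/∂Y = +0.007, so E_I = 0.007·(9500/140.2) ≈ 0.47.
E_I ∈ (0,1): normal good (necessity).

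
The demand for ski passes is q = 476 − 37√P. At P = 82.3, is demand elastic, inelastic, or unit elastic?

At P = 82.3, q = 140.3384.
dq/dP = −37/(2√P) = −37/(2·9.0719).
Point elasticity E = (dq/dP)·(P/q) = -2.0393 × 82.3/140.3384 ≈ -1.196.
|E| ≈ 1.196 > 1, so demand is elastic.

elastic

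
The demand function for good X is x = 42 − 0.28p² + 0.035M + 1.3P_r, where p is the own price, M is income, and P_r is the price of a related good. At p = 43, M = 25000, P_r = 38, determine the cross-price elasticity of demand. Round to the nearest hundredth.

0.11

x = 42 − 0.28(43)² + 0.035(25000) + 1.3(38) = 42 − 517.72 + 875 + 49.4 = 448.68.
∂x/∂P_r = +1.3, so E_xy = 1.3·(38/448.68) ≈ 0.11.
E_xy > 0: the goods are substitutes.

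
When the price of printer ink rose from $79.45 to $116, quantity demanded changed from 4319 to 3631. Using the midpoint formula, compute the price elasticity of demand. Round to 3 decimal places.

-0.463

%Δq = (3631 − 4319)/[(4319 + 3631)/2] = -688/3975 ≈ -0.1731.
%Δp = (116 − 79.45)/[(79.45 + 116)/2] = 36.55/97.725 ≈ 0.3740.
Arc elasticity E = %Δq/%Δp ≈ -0.1731/0.3740 ≈ -0.463.
|E| < 1: demand is inelastic over this range.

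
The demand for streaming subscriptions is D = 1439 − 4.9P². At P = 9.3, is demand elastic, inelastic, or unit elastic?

inelastic

At P = 9.3, D = 1015.199.
dD/dP = −2·4.9·P = −91.14.
Point elasticity E = (dD/dP)·(P/D) = -91.14 × 9.3/1015.199 ≈ -0.835.
|E| ≈ 0.835 < 1, so demand is inelastic.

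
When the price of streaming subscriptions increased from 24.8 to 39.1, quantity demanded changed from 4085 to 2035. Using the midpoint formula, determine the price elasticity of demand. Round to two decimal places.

%Δq = (2035 − 4085)/[(4085 + 2035)/2] = -2050/3060 ≈ -0.6699.
%ΔP = (39.1 − 24.8)/[(24.8 + 39.1)/2] = 14.3/31.95 ≈ 0.4476.
Arc elasticity E = %Δq/%ΔP ≈ -0.6699/0.4476 ≈ -1.50.
|E| > 1: demand is elastic over this range.

-1.50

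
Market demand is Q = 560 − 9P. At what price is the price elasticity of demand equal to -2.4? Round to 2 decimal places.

Set −bP/(a − bP) = −2.4 ⇒ bP = 2.4(a − bP) ⇒ bP(1+2.4) = 2.4·a.
P = 2.4·560/(9·3.4) ≈ 43.92.

43.92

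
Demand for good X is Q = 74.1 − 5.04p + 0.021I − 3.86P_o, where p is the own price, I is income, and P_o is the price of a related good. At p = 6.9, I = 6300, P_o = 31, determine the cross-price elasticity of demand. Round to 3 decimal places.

First evaluate Q: 74.1 − 5.04(6.9) + 0.021(6300) − 3.86(31) = 74.1 − 34.776 + 132.3 − 119.66 = 51.964.
∂Q/∂P_o = −3.86, so E_xy = -3.86·(31/51.964) ≈ -2.303.
E_xy < 0: the goods are complements.

-2.303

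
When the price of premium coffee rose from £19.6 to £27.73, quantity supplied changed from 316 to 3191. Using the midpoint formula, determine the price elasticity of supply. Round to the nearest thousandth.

%ΔQ = (3191 − 316)/[(316 + 3191)/2] = 2875/1753.5 ≈ 1.6396.
%ΔP = (27.73 − 19.6)/[(19.6 + 27.73)/2] = 8.13/23.665 ≈ 0.3435.
Arc elasticity E = %ΔQ/%ΔP ≈ 1.6396/0.3435 ≈ 4.773.
|E| > 1: supply is elastic over this range.

4.773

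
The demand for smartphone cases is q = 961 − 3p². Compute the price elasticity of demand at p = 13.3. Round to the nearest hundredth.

At p = 13.3, q = 430.33.
dq/dp = −2·3·p = −79.8.
Point elasticity E = (dq/dp)·(p/q) = -79.8 × 13.3/430.33 ≈ -2.47.
|E| > 1, so demand is elastic at this price.

-2.47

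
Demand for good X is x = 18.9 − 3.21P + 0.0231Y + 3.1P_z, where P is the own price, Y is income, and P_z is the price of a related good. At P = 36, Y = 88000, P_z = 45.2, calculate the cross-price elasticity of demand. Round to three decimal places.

x = 18.9 − 3.21(36) + 0.0231(88000) + 3.1(45.2) = 18.9 − 115.56 + 2032.8 + 140.12 = 2076.26.
∂x/∂P_z = +3.1, so E_xy = 3.1·(45.2/2076.26) ≈ 0.067.
E_xy > 0: the goods are substitutes.

0.067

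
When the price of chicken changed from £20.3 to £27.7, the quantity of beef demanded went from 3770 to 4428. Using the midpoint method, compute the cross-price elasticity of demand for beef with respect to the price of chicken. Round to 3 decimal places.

0.521

%ΔQ_x = (4428 − 3770)/[(3770+4428)/2] = 658/4099 ≈ 0.1605.
%ΔP_y = (27.7 − 20.3)/[(20.3+27.7)/2] ≈ 0.3083.
E_xy = 0.1605/0.3083 ≈ 0.521.
E_xy > 0, so beef and chicken are substitutes.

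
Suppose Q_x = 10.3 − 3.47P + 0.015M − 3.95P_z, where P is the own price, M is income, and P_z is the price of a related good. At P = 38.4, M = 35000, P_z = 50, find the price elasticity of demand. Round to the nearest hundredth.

-0.65

At the given point, Q_x = 10.3 − 3.47(38.4) + 0.015(35000) − 3.95(50) = 10.3 − 133.248 + 525 − 197.5 = 204.552.
∂Q_x/∂P = −3.47, so E_p = (−3.47)·(38.4/204.552) ≈ -0.65.
|E_p| < 1: demand is inelastic.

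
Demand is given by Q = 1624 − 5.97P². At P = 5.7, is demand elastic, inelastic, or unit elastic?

At P = 5.7, Q = 1430.0347.
dQ/dP = −2·5.97·P = −68.058.
Point elasticity E = (dQ/dP)·(P/Q) = -68.058 × 5.7/1430.0347 ≈ -0.271.
|E| ≈ 0.271 < 1, so demand is inelastic.

inelastic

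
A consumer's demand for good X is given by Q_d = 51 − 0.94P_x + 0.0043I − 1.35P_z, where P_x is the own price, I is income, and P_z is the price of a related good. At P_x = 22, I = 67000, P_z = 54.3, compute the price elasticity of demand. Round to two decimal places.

First evaluate Q_d: 51 − 0.94(22) + 0.0043(67000) − 1.35(54.3) = 51 − 20.68 + 288.1 − 73.305 = 245.115.
∂Q_d/∂P_x = −0.94, so E_p = (−0.94)·(22/245.115) ≈ -0.08.
|E_p| < 1: demand is inelastic.

-0.08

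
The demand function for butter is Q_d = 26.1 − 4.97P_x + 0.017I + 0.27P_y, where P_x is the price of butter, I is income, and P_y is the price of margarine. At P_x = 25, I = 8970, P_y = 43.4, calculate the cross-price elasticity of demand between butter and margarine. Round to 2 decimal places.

At the given point, Q_d = 26.1 − 4.97(25) + 0.017(8970) + 0.27(43.4) = 26.1 − 124.25 + 152.49 + 11.718 = 66.058.
∂Q_d/∂P_y = +0.27, so E_xy = 0.27·(43.4/66.058) ≈ 0.18.
E_xy > 0: the goods are substitutes.

0.18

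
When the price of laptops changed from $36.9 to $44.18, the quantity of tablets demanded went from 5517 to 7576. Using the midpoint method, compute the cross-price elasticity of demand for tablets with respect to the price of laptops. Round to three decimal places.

1.751

%ΔQ_x = (7576 − 5517)/[(5517+7576)/2] = 2059/6546.5 ≈ 0.3145.
%ΔP_y = (44.18 − 36.9)/[(36.9+44.18)/2] ≈ 0.1796.
E_xy = 0.3145/0.1796 ≈ 1.751.
E_xy > 0, so tablets and laptops are substitutes.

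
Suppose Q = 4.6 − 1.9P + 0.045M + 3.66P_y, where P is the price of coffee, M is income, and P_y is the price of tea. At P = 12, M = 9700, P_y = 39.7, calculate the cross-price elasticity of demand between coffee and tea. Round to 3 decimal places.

Evaluating quantity at (P, M, P_y) gives Q = 4.6 − 1.9(12) + 0.045(9700) + 3.66(39.7) = 4.6 − 22.8 + 436.5 + 145.302 = 563.602.
∂Q/∂P_y = +3.66, so E_xy = 3.66·(39.7/563.602) ≈ 0.258.
E_xy > 0: the goods are substitutes.

0.258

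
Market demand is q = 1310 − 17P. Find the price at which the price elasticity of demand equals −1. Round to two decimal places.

For linear demand q = a − bP, E = −bP/(a − bP). |E| = 1 ⇒ bP = a − bP ⇒ P = a/(2b).
P = 1310/(2·17) ≈ 38.53.

38.53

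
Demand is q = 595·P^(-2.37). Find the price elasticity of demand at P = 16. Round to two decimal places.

-2.37

For a Cobb–Douglas (constant-elasticity) form q = A·P^α·…, the elasticity with respect to P equals the exponent α at every point.
Here the exponent on P is -2.37, so the price elasticity of demand is -2.37.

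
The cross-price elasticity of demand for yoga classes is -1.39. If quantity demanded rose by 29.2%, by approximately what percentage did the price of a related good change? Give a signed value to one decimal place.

-21.0

%ΔQ ≈ E × %ΔP_y ⇒ %ΔP_y = %ΔQ / E = (29.2%)/(-1.39) ≈ -21.0%.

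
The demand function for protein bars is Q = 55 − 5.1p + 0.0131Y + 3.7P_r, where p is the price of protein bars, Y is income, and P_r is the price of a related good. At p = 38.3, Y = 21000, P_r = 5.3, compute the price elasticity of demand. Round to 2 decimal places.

Evaluating quantity at (p, Y, P_r) gives Q = 55 − 5.1(38.3) + 0.0131(21000) + 3.7(5.3) = 55 − 195.33 + 275.1 + 19.61 = 154.38.
∂Q/∂p = −5.1, so E_p = (−5.1)·(38.3/154.38) ≈ -1.27.
|E_p| > 1: demand is elastic.

-1.27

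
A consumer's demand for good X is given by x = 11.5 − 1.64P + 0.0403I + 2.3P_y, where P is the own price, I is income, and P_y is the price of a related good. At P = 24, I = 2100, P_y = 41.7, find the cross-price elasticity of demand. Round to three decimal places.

0.628

At the given point, x = 11.5 − 1.64(24) + 0.0403(2100) + 2.3(41.7) = 11.5 − 39.36 + 84.63 + 95.91 = 152.68.
∂x/∂P_y = +2.3, so E_xy = 2.3·(41.7/152.68) ≈ 0.628.
E_xy > 0: the goods are substitutes.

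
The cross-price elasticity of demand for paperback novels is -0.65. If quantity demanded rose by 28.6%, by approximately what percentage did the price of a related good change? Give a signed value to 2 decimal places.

%ΔQ ≈ E × %ΔP_y ⇒ %ΔP_y = %ΔQ / E = (28.6%)/(-0.65) = -44.00%.

-44.00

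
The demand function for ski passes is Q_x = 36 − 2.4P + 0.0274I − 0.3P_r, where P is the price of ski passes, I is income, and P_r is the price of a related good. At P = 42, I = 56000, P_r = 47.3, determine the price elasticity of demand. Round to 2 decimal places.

-0.07

Evaluating quantity at (P, I, P_r) gives Q_x = 36 − 2.4(42) + 0.0274(56000) − 0.3(47.3) = 36 − 100.8 + 1534.4 − 14.19 = 1455.41.
∂Q_x/∂P = −2.4, so E_p = (−2.4)·(42/1455.41) ≈ -0.07.
|E_p| < 1: demand is inelastic.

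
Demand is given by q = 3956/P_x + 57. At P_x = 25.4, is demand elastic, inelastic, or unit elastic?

inelastic

At P_x = 25.4, q = 212.748.
dq/dP_x = −3956/P_x² = −6.1318.
Point elasticity E = (dq/dP_x)·(P_x/q) = -6.1318 × 25.4/212.748 ≈ -0.732.
|E| ≈ 0.732 < 1, so demand is inelastic.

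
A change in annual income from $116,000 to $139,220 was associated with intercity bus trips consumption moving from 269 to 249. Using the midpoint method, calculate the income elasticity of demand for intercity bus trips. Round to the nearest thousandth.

%ΔQ = (249 − 269)/[(269+249)/2] = -20/259 ≈ -0.0772.
%ΔI = (139,220 − 116,000)/[(116,000+139,220)/2] = 23220/127610 ≈ 0.1820.
E_I = %ΔQ/%ΔI ≈ -0.424.
E_I < 0: inferior good.

-0.424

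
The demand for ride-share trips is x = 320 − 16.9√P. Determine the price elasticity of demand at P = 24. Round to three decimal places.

-0.175

At P = 24, x = 237.2072.
dx/dP = −16.9/(2√P) = −16.9/(2·4.899).
Point elasticity E = (dx/dP)·(P/x) = -1.7248 × 24/237.2072 ≈ -0.175.
|E| < 1, so demand is inelastic at this price.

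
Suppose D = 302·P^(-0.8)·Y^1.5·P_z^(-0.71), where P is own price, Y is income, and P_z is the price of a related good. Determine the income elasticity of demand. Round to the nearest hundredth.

1.50

For a Cobb–Douglas (constant-elasticity) form D = A·Y^α·…, the elasticity with respect to Y equals the exponent α at every point.
Here the exponent on Y is 1.5, so the income elasticity of demand is 1.50.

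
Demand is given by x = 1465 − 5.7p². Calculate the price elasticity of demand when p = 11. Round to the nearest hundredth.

-1.78

At p = 11, x = 775.3.
dx/dp = −2·5.7·p = −125.4.
Point elasticity E = (dx/dp)·(p/x) = -125.4 × 11/775.3 ≈ -1.78.
|E| > 1, so demand is elastic at this price.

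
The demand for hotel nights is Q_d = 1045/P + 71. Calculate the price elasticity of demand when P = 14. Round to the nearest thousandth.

-0.513

At P = 14, Q_d = 145.6429.
dQ_d/dP = −1045/P² = −5.3316.
Point elasticity E = (dQ_d/dP)·(P/Q_d) = -5.3316 × 14/145.6429 ≈ -0.513.
|E| < 1, so demand is inelastic at this price.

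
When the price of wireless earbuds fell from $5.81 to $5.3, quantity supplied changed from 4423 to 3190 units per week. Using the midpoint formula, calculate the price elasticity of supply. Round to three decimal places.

%ΔQ = (3190 − 4423)/[(4423 + 3190)/2] = -1233/3806.5 ≈ -0.3239.
%Δp = (5.3 − 5.81)/[(5.81 + 5.3)/2] = -0.51/5.555 ≈ -0.0918.
Arc elasticity E = %ΔQ/%Δp ≈ -0.3239/-0.0918 ≈ 3.528.
|E| > 1: supply is elastic over this range.

3.528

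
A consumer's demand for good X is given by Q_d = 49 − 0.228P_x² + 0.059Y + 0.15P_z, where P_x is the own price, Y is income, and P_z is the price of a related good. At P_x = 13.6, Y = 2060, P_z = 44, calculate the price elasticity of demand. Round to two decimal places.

Substituting, Q_d = 49 − 0.228(13.6)² + 0.059(2060) + 0.15(44) = 49 − 42.1709 + 121.54 + 6.6 = 134.9691.
∂Q_d/∂P_x = −2·0.228·P_x = -6.2016, so E_p = -6.2016·(13.6/134.9691) ≈ -0.62.
|E_p| < 1: demand is inelastic.

-0.62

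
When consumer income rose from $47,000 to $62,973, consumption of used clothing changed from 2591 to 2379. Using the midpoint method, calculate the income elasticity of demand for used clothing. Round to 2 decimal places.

%ΔQ = (2379 − 2591)/[(2591+2379)/2] = -212/2485 ≈ -0.0853.
%ΔM = (62,973 − 47,000)/[(47,000+62,973)/2] = 15973/54986.5 ≈ 0.2905.
E_I = %ΔQ/%ΔM ≈ -0.29.
E_I < 0: inferior good.

-0.29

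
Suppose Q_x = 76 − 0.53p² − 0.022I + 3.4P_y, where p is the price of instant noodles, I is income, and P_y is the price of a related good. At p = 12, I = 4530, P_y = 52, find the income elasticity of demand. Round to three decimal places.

At the given point, Q_x = 76 − 0.53(12)² − 0.022(4530) + 3.4(52) = 76 − 76.32 − 99.66 + 176.8 = 76.82.
∂Q_x/∂I = −0.022, so E_I = -0.022·(4530/76.82) ≈ -1.297.
E_I < 0: inferior good.

-1.297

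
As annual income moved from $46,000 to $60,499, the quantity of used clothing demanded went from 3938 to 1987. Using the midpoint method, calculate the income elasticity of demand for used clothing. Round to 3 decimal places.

-2.419

%ΔQ = (1987 − 3938)/[(3938+1987)/2] = -1951/2962.5 ≈ -0.6586.
%ΔI = (60,499 − 46,000)/[(46,000+60,499)/2] = 14499/53249.5 ≈ 0.2723.
E_I = %ΔQ/%ΔI ≈ -2.419.
E_I < 0: inferior good.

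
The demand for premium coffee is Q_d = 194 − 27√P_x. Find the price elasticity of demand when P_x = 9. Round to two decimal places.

At P_x = 9, Q_d = 113.
dQ_d/dP_x = −27/(2√P_x) = −27/(2·3).
Point elasticity E = (dQ_d/dP_x)·(P_x/Q_d) = -4.5 × 9/113 ≈ -0.36.
|E| < 1, so demand is inelastic at this price.

-0.36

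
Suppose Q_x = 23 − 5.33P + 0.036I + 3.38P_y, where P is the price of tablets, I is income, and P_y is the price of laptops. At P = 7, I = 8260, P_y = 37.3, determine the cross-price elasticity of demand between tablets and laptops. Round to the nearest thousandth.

0.308

First evaluate Q_x: 23 − 5.33(7) + 0.036(8260) + 3.38(37.3) = 23 − 37.31 + 297.36 + 126.074 = 409.124.
∂Q_x/∂P_y = +3.38, so E_xy = 3.38·(37.3/409.124) ≈ 0.308.
E_xy > 0: the goods are substitutes.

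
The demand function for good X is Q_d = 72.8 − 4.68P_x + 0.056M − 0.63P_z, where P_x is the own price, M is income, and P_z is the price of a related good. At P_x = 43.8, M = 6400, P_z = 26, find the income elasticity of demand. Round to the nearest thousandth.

Q_d = 72.8 − 4.68(43.8) + 0.056(6400) − 0.63(26) = 72.8 − 204.984 + 358.4 − 16.38 = 209.836.
∂Q_d/∂M = +0.056, so E_I = 0.056·(6400/209.836) ≈ 1.708.
E_I > 1: normal good (luxury).

1.708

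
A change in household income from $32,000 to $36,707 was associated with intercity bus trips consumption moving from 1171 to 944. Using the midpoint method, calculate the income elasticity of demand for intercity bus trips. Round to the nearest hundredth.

%ΔQ = (944 − 1171)/[(1171+944)/2] = -227/1057.5 ≈ -0.2147.
%ΔI = (36,707 − 32,000)/[(32,000+36,707)/2] = 4707/34353.5 ≈ 0.1370.
E_I = %ΔQ/%ΔI ≈ -1.57.
E_I < 0: inferior good.

-1.57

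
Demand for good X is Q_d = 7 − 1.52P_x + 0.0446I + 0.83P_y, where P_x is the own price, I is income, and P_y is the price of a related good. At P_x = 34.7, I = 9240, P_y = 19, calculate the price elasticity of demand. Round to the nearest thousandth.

-0.138

Q_d = 7 − 1.52(34.7) + 0.0446(9240) + 0.83(19) = 7 − 52.744 + 412.104 + 15.77 = 382.13.
∂Q_d/∂P_x = −1.52, so E_p = (−1.52)·(34.7/382.13) ≈ -0.138.
|E_p| < 1: demand is inelastic.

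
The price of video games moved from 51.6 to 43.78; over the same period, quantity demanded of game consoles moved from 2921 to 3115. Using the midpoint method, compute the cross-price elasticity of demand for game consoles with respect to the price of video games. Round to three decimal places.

-0.392

%ΔQ_x = (3115 − 2921)/[(2921+3115)/2] = 194/3018 ≈ 0.0643.
%ΔP_y = (43.78 − 51.6)/[(51.6+43.78)/2] ≈ -0.1640.
E_xy = 0.0643/-0.1640 ≈ -0.392.
E_xy < 0, so game consoles and video games are complements.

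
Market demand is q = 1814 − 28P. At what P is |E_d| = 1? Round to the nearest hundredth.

For linear demand q = a − bP, E = −bP/(a − bP). |E| = 1 ⇒ bP = a − bP ⇒ P = a/(2b).
P = 1814/(2·28) ≈ 32.39.

32.39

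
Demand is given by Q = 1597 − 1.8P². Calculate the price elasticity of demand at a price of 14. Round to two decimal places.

At P = 14, Q = 1244.2.
dQ/dP = −2·1.8·P = −50.4.
Point elasticity E = (dQ/dP)·(P/Q) = -50.4 × 14/1244.2 ≈ -0.57.
|E| < 1, so demand is inelastic at this price.

-0.57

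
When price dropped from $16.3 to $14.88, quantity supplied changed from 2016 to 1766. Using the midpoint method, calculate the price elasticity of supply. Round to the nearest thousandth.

%Δq = (1766 − 2016)/[(2016 + 1766)/2] = -250/1891 ≈ -0.1322.
%ΔP = (14.88 − 16.3)/[(16.3 + 14.88)/2] = -1.42/15.59 ≈ -0.0911.
Arc elasticity E = %Δq/%ΔP ≈ -0.1322/-0.0911 ≈ 1.451.
|E| > 1: supply is elastic over this range.

1.451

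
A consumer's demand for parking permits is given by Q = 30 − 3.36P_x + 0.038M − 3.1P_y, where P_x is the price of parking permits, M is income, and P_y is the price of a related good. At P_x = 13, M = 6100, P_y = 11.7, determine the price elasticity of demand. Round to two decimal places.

-0.24

Substituting, Q = 30 − 3.36(13) + 0.038(6100) − 3.1(11.7) = 30 − 43.68 + 231.8 − 36.27 = 181.85.
∂Q/∂P_x = −3.36, so E_p = (−3.36)·(13/181.85) ≈ -0.24.
|E_p| < 1: demand is inelastic.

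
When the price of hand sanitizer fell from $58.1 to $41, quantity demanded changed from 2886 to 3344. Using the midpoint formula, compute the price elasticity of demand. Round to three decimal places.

-0.426

%ΔQ = (3344 − 2886)/[(2886 + 3344)/2] = 458/3115 ≈ 0.1470.
%Δp = (41 − 58.1)/[(58.1 + 41)/2] = -17.1/49.55 ≈ -0.3451.
Arc elasticity E = %ΔQ/%Δp ≈ 0.1470/-0.3451 ≈ -0.426.
|E| < 1: demand is inelastic over this range.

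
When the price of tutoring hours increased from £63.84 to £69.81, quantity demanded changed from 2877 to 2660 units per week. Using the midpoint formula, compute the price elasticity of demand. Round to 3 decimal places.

%ΔQ = (2660 − 2877)/[(2877 + 2660)/2] = -217/2768.5 ≈ -0.0784.
%Δp = (69.81 − 63.84)/[(63.84 + 69.81)/2] = 5.97/66.825 ≈ 0.0893.
Arc elasticity E = %ΔQ/%Δp ≈ -0.0784/0.0893 ≈ -0.877.
|E| < 1: demand is inelastic over this range.

-0.877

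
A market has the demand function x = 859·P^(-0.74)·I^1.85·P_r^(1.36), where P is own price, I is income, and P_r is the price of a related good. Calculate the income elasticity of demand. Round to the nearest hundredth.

1.85

For a Cobb–Douglas (constant-elasticity) form x = A·I^α·…, the elasticity with respect to I equals the exponent α at every point.
Here the exponent on I is 1.85, so the income elasticity of demand is 1.85.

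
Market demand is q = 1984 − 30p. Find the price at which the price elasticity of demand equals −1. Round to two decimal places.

33.07

For linear demand q = a − bp, E = −bp/(a − bp). |E| = 1 ⇒ bp = a − bp ⇒ p = a/(2b).
p = 1984/(2·30) ≈ 33.07.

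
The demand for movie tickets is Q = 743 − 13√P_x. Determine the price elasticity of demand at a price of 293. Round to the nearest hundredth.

At P_x = 293, Q = 520.4758.
dQ/dP_x = −13/(2√P_x) = −13/(2·17.1172).
Point elasticity E = (dQ/dP_x)·(P_x/Q) = -0.3797 × 293/520.4758 ≈ -0.21.
|E| < 1, so demand is inelastic at this price.

-0.21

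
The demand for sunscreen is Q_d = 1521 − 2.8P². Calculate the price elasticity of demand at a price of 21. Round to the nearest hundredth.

At P = 21, Q_d = 286.2.
dQ_d/dP = −2·2.8·P = −117.6.
Point elasticity E = (dQ_d/dP)·(P/Q_d) = -117.6 × 21/286.2 ≈ -8.63.
|E| > 1, so demand is elastic at this price.

-8.63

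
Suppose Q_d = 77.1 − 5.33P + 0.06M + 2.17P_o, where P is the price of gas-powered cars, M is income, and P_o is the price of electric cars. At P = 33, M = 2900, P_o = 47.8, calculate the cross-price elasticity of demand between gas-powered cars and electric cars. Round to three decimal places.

First evaluate Q_d: 77.1 − 5.33(33) + 0.06(2900) + 2.17(47.8) = 77.1 − 175.89 + 174 + 103.726 = 178.936.
∂Q_d/∂P_o = +2.17, so E_xy = 2.17·(47.8/178.936) ≈ 0.580.
E_xy > 0: the goods are substitutes.

0.580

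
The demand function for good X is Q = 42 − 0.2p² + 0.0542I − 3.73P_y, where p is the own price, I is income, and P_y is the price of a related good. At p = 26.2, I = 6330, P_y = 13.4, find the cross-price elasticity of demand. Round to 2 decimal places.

First evaluate Q: 42 − 0.2(26.2)² + 0.0542(6330) − 3.73(13.4) = 42 − 137.288 + 343.086 − 49.982 = 197.816.
∂Q/∂P_y = −3.73, so E_xy = -3.73·(13.4/197.816) ≈ -0.25.
E_xy < 0: the goods are complements.

-0.25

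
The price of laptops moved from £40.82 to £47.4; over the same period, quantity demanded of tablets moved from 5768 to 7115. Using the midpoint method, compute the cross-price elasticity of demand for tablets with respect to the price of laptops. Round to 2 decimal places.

1.40

%ΔQ_x = (7115 − 5768)/[(5768+7115)/2] = 1347/6441.5 ≈ 0.2091.
%ΔP_y = (47.4 − 40.82)/[(40.82+47.4)/2] ≈ 0.1492.
E_xy = 0.2091/0.1492 ≈ 1.40.
E_xy > 0, so tablets and laptops are substitutes.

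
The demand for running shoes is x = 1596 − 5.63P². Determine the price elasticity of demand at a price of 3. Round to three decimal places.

At P = 3, x = 1545.33.
dx/dP = −2·5.63·P = −33.78.
Point elasticity E = (dx/dP)·(P/x) = -33.78 × 3/1545.33 ≈ -0.066.
|E| < 1, so demand is inelastic at this price.

-0.066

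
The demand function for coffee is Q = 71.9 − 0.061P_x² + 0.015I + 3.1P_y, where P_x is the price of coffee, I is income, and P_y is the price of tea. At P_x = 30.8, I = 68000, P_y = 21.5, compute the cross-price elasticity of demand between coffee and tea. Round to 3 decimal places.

0.061

At the given point, Q = 71.9 − 0.061(30.8)² + 0.015(68000) + 3.1(21.5) = 71.9 − 57.867 + 1020 + 66.65 = 1100.683.
∂Q/∂P_y = +3.1, so E_xy = 3.1·(21.5/1100.683) ≈ 0.061.
E_xy > 0: the goods are substitutes.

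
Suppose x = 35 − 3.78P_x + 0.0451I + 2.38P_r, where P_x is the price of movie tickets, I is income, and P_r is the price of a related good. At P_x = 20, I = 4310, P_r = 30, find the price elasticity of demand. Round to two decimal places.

Evaluating quantity at (P_x, I, P_r) gives x = 35 − 3.78(20) + 0.0451(4310) + 2.38(30) = 35 − 75.6 + 194.381 + 71.4 = 225.181.
∂x/∂P_x = −3.78, so E_p = (−3.78)·(20/225.181) ≈ -0.34.
|E_p| < 1: demand is inelastic.

-0.34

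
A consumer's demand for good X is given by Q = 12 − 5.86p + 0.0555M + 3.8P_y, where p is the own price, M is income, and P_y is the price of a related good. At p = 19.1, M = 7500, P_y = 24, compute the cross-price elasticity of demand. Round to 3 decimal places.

At the given point, Q = 12 − 5.86(19.1) + 0.0555(7500) + 3.8(24) = 12 − 111.926 + 416.25 + 91.2 = 407.524.
∂Q/∂P_y = +3.8, so E_xy = 3.8·(24/407.524) ≈ 0.224.
E_xy > 0: the goods are substitutes.

0.224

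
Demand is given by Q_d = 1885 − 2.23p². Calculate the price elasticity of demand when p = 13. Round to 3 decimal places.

-0.500

At p = 13, Q_d = 1508.13.
dQ_d/dp = −2·2.23·p = −57.98.
Point elasticity E = (dQ_d/dp)·(p/Q_d) = -57.98 × 13/1508.13 ≈ -0.500.
|E| < 1, so demand is inelastic at this price.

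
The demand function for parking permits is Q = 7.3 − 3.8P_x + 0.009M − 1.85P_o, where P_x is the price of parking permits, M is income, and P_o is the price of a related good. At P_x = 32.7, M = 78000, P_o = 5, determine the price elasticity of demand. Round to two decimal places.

-0.22

Evaluating quantity at (P_x, M, P_o) gives Q = 7.3 − 3.8(32.7) + 0.009(78000) − 1.85(5) = 7.3 − 124.26 + 702 − 9.25 = 575.79.
∂Q/∂P_x = −3.8, so E_p = (−3.8)·(32.7/575.79) ≈ -0.22.
|E_p| < 1: demand is inelastic.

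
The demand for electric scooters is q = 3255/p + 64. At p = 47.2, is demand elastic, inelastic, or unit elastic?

At p = 47.2, q = 132.9619.
dq/dp = −3255/p² = −1.4611.
Point elasticity E = (dq/dp)·(p/q) = -1.4611 × 47.2/132.9619 ≈ -0.519.
|E| ≈ 0.519 < 1, so demand is inelastic.

inelastic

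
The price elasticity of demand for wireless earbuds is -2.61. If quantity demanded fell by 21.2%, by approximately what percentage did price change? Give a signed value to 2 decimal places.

%ΔQ ≈ E × %ΔP ⇒ %ΔP = %ΔQ / E = (-21.2%)/(-2.61) ≈ 8.12%.

8.12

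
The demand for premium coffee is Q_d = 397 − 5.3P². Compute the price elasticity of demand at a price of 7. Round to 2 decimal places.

-3.78

At P = 7, Q_d = 137.3.
dQ_d/dP = −2·5.3·P = −74.2.
Point elasticity E = (dQ_d/dP)·(P/Q_d) = -74.2 × 7/137.3 ≈ -3.78.
|E| > 1, so demand is elastic at this price.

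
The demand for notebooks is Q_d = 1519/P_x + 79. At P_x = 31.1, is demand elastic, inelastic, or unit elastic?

At P_x = 31.1, Q_d = 127.8424.
dQ_d/dP_x = −1519/P_x² = −1.5705.
Point elasticity E = (dQ_d/dP_x)·(P_x/Q_d) = -1.5705 × 31.1/127.8424 ≈ -0.382.
|E| ≈ 0.382 < 1, so demand is inelastic.

inelastic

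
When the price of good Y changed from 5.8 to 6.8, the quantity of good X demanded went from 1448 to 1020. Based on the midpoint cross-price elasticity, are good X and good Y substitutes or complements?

%ΔQ_x = (1020 − 1448)/[(1448+1020)/2] = -428/1234 ≈ -0.3468.
%ΔP_y = (6.8 − 5.8)/[(5.8+6.8)/2] ≈ 0.1587.
E_xy = -0.3468/0.1587 ≈ -2.185.
E_xy < 0, so the goods are complements.

complements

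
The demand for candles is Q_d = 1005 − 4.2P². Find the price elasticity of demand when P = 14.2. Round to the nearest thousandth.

-10.713

At P = 14.2, Q_d = 158.112.
dQ_d/dP = −2·4.2·P = −119.28.
Point elasticity E = (dQ_d/dP)·(P/Q_d) = -119.28 × 14.2/158.112 ≈ -10.713.
|E| > 1, so demand is elastic at this price.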